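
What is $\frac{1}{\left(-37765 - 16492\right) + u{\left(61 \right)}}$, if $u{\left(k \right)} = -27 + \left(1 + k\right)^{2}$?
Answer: $- \frac{1}{50440} \approx -1.9826 \cdot 10^{-5}$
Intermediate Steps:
$\frac{1}{\left(-37765 - 16492\right) + u{\left(61 \right)}} = \frac{1}{\left(-37765 - 16492\right) - \left(27 - \left(1 + 61\right)^{2}\right)} = \frac{1}{-54257 - \left(27 - 62^{2}\right)} = \frac{1}{-54257 + \left(-27 + 3844\right)} = \frac{1}{-54257 + 3817} = \frac{1}{-50440} = - \frac{1}{50440}$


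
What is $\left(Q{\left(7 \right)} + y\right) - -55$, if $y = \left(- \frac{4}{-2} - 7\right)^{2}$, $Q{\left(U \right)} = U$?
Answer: $87$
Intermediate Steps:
$y = 25$ ($y = \left(\left(-4\right) \left(- \frac{1}{2}\right) - 7\right)^{2} = \left(2 - 7\right)^{2} = \left(-5\right)^{2} = 25$)
$\left(Q{\left(7 \right)} + y\right) - -55 = \left(7 + 25\right) - -55 = 32 + 55 = 87$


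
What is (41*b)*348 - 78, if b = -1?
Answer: -14346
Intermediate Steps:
(41*b)*348 - 78 = (41*(-1))*348 - 78 = -41*348 - 78 = -14268 - 78 = -14346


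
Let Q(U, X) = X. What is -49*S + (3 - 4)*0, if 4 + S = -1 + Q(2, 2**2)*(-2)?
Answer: 637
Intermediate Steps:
S = -13 (S = -4 + (-1 + 2**2*(-2)) = -4 + (-1 + 4*(-2)) = -4 + (-1 - 8) = -4 - 9 = -13)
-49*S + (3 - 4)*0 = -49*(-13) + (3 - 4)*0 = 637 - 1*0 = 637 + 0 = 637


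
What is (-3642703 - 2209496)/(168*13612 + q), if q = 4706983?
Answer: -5852199/6993799 ≈ -0.83677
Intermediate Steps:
(-3642703 - 2209496)/(168*13612 + q) = (-3642703 - 2209496)/(168*13612 + 4706983) = -5852199/(2286816 + 4706983) = -5852199/6993799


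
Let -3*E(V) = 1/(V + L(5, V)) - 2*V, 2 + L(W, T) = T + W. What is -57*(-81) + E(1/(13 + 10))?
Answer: 7539432/1633 ≈ 4616.9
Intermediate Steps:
L(W, T) = -2 + T + W (L(W, T) = -2 + (T + W) = -2 + T + W)
E(V) = -1/(3*(3 + 2*V)) + 2*V/3 (E(V) = -(1/(V + (-2 + V + 5)) - 2*V)/3 = -(1/(V + (3 + V)) - 2*V)/3 = -(1/(3 + 2*V) - 2*V)/3 = -1/(3*(3 + 2*V)) + 2*V/3)
-57*(-81) + E(1/(13 + 10)) = -57*(-81) + (-1 + 4*(1/(13 + 10))² + 6/(13 + 10))/(3*(3 + 2/(13 + 10))) = 4617 + (-1 + 4*(1/23)² + 6/23)/(3*(3 + 2/23)) = 4617 + (-1 + 4*(1/23)² + 6*(1/23))/(3*(3 + 2*(1/23))) = 4617 + (-1 + 4*(1/529) + 6/23)/(3*(3 + 2/23)) = 4617 + (-1 + 4/529 + 6/23)/(3*(71/23)) = 4617 + (⅓)*(23/71)*(-387/529) = 4617 - 129/1633 = 7539432/1633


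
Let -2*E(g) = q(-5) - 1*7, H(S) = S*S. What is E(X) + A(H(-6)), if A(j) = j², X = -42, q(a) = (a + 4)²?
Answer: 1299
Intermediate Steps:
q(a) = (4 + a)²
H(S) = S²
E(g) = 3 (E(g) = -((4 - 5)² - 1*7)/2 = -((-1)² - 7)/2 = -(1 - 7)/2 = -½*(-6) = 3)
E(X) + A(H(-6)) = 3 + ((-6)²)² = 3 + 36² = 3 + 1296 = 1299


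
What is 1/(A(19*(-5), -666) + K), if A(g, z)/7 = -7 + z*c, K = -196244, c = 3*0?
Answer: -1/196293 ≈ -5.0944e-6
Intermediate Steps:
c = 0
A(g, z) = -49 (A(g, z) = 7*(-7 + z*0) = 7*(-7 + 0) = 7*(-7) = -49)
1/(A(19*(-5), -666) + K) = 1/(-49 - 196244) = 1/(-196293) = -1/196293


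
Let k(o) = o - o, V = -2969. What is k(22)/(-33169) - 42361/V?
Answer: 42361/2969 ≈ 14.268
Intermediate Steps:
k(o) = 0
k(22)/(-33169) - 42361/V = 0/(-33169) - 42361/(-2969) = 0*(-1/33169) - 42361*(-1/2969) = 0 + 42361/2969 = 42361/2969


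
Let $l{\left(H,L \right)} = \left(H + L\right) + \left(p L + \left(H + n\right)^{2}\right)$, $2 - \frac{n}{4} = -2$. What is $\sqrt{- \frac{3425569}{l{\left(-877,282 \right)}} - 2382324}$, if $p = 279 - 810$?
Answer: $\frac{i \sqrt{208014369899714210}}{295492} \approx 1543.5 i$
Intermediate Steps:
$n = 16$ ($n = 8 - -8 = 8 + 8 = 16$)
$p = -531$ ($p = 279 - 810 = -531$)
$l{\left(H,L \right)} = H + \left(16 + H\right)^{2} - 530 L$ ($l{\left(H,L \right)} = \left(H + L\right) - \left(- \left(H + 16\right)^{2} + 531 L\right) = \left(H + L\right) - \left(- \left(16 + H\right)^{2} + 531 L\right) = H + \left(16 + H\right)^{2} - 530 L$)
$\sqrt{- \frac{3425569}{l{\left(-877,282 \right)}} - 2382324} = \sqrt{- \frac{3425569}{-877 + \left(16 - 877\right)^{2} - 149460} - 2382324} = \sqrt{- \frac{3425569}{-877 + \left(-861\right)^{2} - 149460} - 2382324} = \sqrt{- \frac{3425569}{-877 + 741321 - 149460} - 2382324} = \sqrt{- \frac{3425569}{590984} - 2382324} = \sqrt{- \frac{1407918792385}{590984}} = \frac{i \sqrt{208014369899714210}}{295492}$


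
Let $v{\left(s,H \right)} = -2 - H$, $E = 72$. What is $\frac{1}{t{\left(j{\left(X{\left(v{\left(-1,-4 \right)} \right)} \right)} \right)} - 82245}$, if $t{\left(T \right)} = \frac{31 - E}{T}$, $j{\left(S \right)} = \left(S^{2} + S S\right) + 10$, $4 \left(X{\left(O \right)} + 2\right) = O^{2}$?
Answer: $- \frac{12}{986981} \approx -1.2158 \cdot 10^{-5}$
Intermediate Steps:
$X{\left(O \right)} = -2 + \frac{O^{2}}{4}$
$j{\left(S \right)} = 10 + 2 S^{2}$ ($j{\left(S \right)} = \left(S^{2} + S^{2}\right) + 10 = 2 S^{2} + 10 = 10 + 2 S^{2}$)
$t{\left(T \right)} = - \frac{41}{T}$ ($t{\left(T \right)} = \frac{31 - 72}{T} = - \frac{41}{T}$)
$\frac{1}{t{\left(j{\left(X{\left(v{\left(-1,-4 \right)} \right)} \right)} \right)} - 82245} = \frac{1}{- \frac{41}{10 + 2 \left(-2 + \frac{\left(-2 - -4\right)^{2}}{4}\right)^{2}} - 82245} = \frac{1}{- \frac{41}{10 + 2 \left(-2 + \frac{\left(-2 + 4\right)^{2}}{4}\right)^{2}} - 82245} = \frac{1}{- \frac{41}{10 + 2 \left(-2 + \frac{2^{2}}{4}\right)^{2}} - 82245} = \frac{1}{- \frac{41}{10 + 2 \left(-2 + \frac{1}{4} \cdot 4\right)^{2}} - 82245} = \frac{1}{- \frac{41}{10 + 2 \left(-2 + 1\right)^{2}} - 82245} = \frac{1}{- \frac{41}{10 + 2 \left(-1\right)^{2}} - 82245} = \frac{1}{- \frac{41}{10 + 2 \cdot 1} - 82245} = \frac{1}{- \frac{41}{10 + 2} - 82245} = \frac{1}{- \frac{41}{12} - 82245} = \frac{1}{- \frac{986981}{12}} = - \frac{12}{986981}$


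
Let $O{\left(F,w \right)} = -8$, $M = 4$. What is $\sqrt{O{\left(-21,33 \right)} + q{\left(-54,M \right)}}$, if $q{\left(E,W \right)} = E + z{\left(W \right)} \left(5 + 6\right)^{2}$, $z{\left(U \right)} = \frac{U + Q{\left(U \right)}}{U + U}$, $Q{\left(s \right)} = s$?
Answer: $\sqrt{59} \approx 7.6811$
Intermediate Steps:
$z{\left(U \right)} = 1$ ($z{\left(U \right)} = \frac{U + U}{U + U} = \frac{2 U}{2 U} = 2 U \frac{1}{2 U} = 1$)
$q{\left(E,W \right)} = 121 + E$ ($q{\left(E,W \right)} = E + 1 \left(5 + 6\right)^{2} = E + 1 \cdot 11^{2} = E + 1 \cdot 121 = E + 121 = 121 + E$)
$\sqrt{O{\left(-21,33 \right)} + q{\left(-54,M \right)}} = \sqrt{-8 + \left(121 - 54\right)} = \sqrt{-8 + 67} = \sqrt{59}$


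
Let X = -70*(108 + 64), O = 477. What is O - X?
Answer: 12517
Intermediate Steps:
X = -12040 (X = -70*172 = -12040)
O - X = 477 - 1*(-12040) = 477 + 12040 = 12517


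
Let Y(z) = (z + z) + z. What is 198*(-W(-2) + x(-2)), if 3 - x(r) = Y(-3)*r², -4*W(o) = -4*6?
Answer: 6534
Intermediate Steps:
Y(z) = 3*z (Y(z) = 2*z + z = 3*z)
W(o) = 6 (W(o) = -(-1)*6 = -¼*(-24) = 6)
x(r) = 3 + 9*r² (x(r) = 3 - 3*(-3)*r² = 3 - (-9)*r² = 3 + 9*r²)
198*(-W(-2) + x(-2)) = 198*(-1*6 + (3 + 9*(-2)²)) = 198*(-6 + (3 + 9*4)) = 198*(-6 + (3 + 36)) = 198*(-6 + 39) = 198*33 = 6534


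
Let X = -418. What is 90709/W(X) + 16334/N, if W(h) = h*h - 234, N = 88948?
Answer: 1364812974/1940067065 ≈ 0.70349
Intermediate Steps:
W(h) = -234 + h² (W(h) = h² - 234 = -234 + h²)
90709/W(X) + 16334/N = 90709/(-234 + (-418)²) + 16334/88948 = 90709/(-234 + 174724) + 16334*(1/88948) = 90709/174490 + 8167/44474 = 1364812974/1940067065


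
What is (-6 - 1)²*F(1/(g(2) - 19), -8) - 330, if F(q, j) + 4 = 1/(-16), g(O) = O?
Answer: -8465/16 ≈ -529.06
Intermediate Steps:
F(q, j) = -65/16 (F(q, j) = -4 + 1/(-16) = -4 - 1/16 = -65/16)
(-6 - 1)²*F(1/(g(2) - 19), -8) - 330 = (-6 - 1)²*(-65/16) - 330 = (-7)²*(-65/16) - 330 = 49*(-65/16) - 330 = -3185/16 - 330 = -8465/16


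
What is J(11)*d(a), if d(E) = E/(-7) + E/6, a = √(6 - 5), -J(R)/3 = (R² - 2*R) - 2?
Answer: -97/14 ≈ -6.9286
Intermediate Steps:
J(R) = 6 - 3*R² + 6*R (J(R) = -3*((R² - 2*R) - 2) = -3*(-2 + R² - 2*R) = 6 - 3*R² + 6*R)
a = 1 (a = √1 = 1)
d(E) = E/42 (d(E) = E*(-⅐) + E*(⅙) = -E/7 + E/6 = E/42)
J(11)*d(a) = (6 - 3*11² + 6*11)*((1/42)*1) = (6 - 3*121 + 66)*(1/42) = (6 - 363 + 66)*(1/42) = -291*1/42 = -97/14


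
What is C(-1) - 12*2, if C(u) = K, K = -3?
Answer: -27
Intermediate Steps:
C(u) = -3
C(-1) - 12*2 = -3 - 12*2 = -3 - 24 = -27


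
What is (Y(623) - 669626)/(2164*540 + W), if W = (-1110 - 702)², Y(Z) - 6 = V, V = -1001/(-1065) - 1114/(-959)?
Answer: -683904196331/4546885371840 ≈ -0.15041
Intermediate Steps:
V = 2146369/1021335 (V = -1001*(-1/1065) - 1114*(-1/959) = 1001/1065 + 1114/959 = 2146369/1021335 ≈ 2.1015)
Y(Z) = 8274379/1021335 (Y(Z) = 6 + 2146369/1021335 = 8274379/1021335)
W = 3283344 (W = (-1812)² = 3283344)
(Y(623) - 669626)/(2164*540 + W) = (8274379/1021335 - 669626)/(2164*540 + 3283344) = -683904196331/(1021335*(1168560 + 3283344)) = -683904196331/1021335/4451904 = -683904196331/1021335*1/4451904 = -683904196331/4546885371840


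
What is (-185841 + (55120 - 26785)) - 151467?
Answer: -308973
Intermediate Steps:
(-185841 + (55120 - 26785)) - 151467 = (-185841 + 28335) - 151467 = -157506 - 151467 = -308973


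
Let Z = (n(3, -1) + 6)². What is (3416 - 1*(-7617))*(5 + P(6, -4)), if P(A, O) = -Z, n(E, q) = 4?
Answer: -1048135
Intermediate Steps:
Z = 100 (Z = (4 + 6)² = 10² = 100)
P(A, O) = -100 (P(A, O) = -1*100 = -100)
(3416 - 1*(-7617))*(5 + P(6, -4)) = (3416 - 1*(-7617))*(5 - 100) = (3416 + 7617)*(-95) = 11033*(-95) = -1048135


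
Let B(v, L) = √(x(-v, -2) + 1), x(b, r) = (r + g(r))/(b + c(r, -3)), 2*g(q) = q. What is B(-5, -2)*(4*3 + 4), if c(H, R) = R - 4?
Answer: 8*√10 ≈ 25.298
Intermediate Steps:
c(H, R) = -4 + R
g(q) = q/2
x(b, r) = 3*r/(2*(-7 + b)) (x(b, r) = (r + r/2)/(b + (-4 - 3)) = (3*r/2)/(b - 7) = (3*r/2)/(-7 + b) = 3*r/(2*(-7 + b)))
B(v, L) = √(1 - 3/(-7 - v)) (B(v, L) = √((3/2)*(-2)/(-7 - v) + 1) = √(-3/(-7 - v) + 1) = √(1 - 3/(-7 - v)))
B(-5, -2)*(4*3 + 4) = √((10 - 5)/(7 - 5))*(4*3 + 4) = √(5/2)*(12 + 4) = √((½)*5)*16 = √(5/2)*16 = (√10/2)*16 = 8*√10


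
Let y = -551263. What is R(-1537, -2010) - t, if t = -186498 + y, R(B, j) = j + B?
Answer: 734214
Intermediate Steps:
R(B, j) = B + j
t = -737761 (t = -186498 - 551263 = -737761)
R(-1537, -2010) - t = (-1537 - 2010) - 1*(-737761) = -3547 + 737761 = 734214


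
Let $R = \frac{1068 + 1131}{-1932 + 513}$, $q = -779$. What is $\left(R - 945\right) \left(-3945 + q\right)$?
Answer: $\frac{2115019832}{473} \approx 4.4715 \cdot 10^{6}$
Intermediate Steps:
$R = - \frac{733}{473}$ ($R = \frac{2199}{-1419} = 2199 \left(- \frac{1}{1419}\right) = - \frac{733}{473} \approx -1.5497$)
$\left(R - 945\right) \left(-3945 + q\right) = \left(- \frac{733}{473} - 945\right) \left(-3945 - 779\right) = \left(- \frac{447718}{473}\right) \left(-4724\right) = \frac{2115019832}{473}$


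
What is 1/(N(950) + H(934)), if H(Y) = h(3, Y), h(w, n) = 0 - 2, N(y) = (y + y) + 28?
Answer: 1/1926 ≈ 0.00051921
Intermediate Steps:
N(y) = 28 + 2*y (N(y) = 2*y + 28 = 28 + 2*y)
h(w, n) = -2
H(Y) = -2
1/(N(950) + H(934)) = 1/((28 + 2*950) - 2) = 1/((28 + 1900) - 2) = 1/(1928 - 2) = 1/1926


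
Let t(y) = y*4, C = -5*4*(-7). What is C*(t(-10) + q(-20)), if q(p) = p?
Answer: -8400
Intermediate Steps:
C = 140 (C = -20*(-7) = 140)
t(y) = 4*y
C*(t(-10) + q(-20)) = 140*(4*(-10) - 20) = 140*(-40 - 20) = 140*(-60) = -8400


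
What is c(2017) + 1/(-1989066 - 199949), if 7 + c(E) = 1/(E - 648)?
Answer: -20975143099/2996761535 ≈ -6.9993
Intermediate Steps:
c(E) = -7 + 1/(-648 + E) (c(E) = -7 + 1/(E - 648) = -7 + 1/(-648 + E))
c(2017) + 1/(-1989066 - 199949) = (4537 - 7*2017)/(-648 + 2017) + 1/(-1989066 - 199949) = (4537 - 14119)/1369 + 1/(-2189015) = (1/1369)*(-9582) - 1/2189015 = -9582/1369 - 1/2189015 = -20975143099/2996761535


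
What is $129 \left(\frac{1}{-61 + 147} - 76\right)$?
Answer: $- \frac{19605}{2} \approx -9802.5$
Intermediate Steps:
$129 \left(\frac{1}{-61 + 147} - 76\right) = 129 \left(\frac{1}{86} - 76\right) = 129 \left(- \frac{6535}{86}\right) = - \frac{19605}{2}$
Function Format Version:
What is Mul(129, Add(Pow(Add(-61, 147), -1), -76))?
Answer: Rational(-19605, 2) ≈ -9802.5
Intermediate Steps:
Mul(129, Add(Pow(Add(-61, 147), -1), -76)) = Mul(129, Add(Pow(86, -1), -76)) = Mul(129, Add(Rational(1, 86), -76)) = Mul(129, Rational(-6535, 86)) = Rational(-19605, 2)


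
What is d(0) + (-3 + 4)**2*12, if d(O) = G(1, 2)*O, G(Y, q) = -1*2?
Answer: 12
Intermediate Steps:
G(Y, q) = -2
d(O) = -2*O
d(0) + (-3 + 4)**2*12 = -2*0 + (-3 + 4)**2*12 = 0 + 1**2*12 = 0 + 1*12 = 0 + 12 = 12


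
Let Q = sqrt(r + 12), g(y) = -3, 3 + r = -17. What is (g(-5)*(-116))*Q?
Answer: 696*I*sqrt(2) ≈ 984.29*I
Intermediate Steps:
r = -20 (r = -3 - 17 = -20)
Q = 2*I*sqrt(2) (Q = sqrt(-20 + 12) = sqrt(-8) = 2*I*sqrt(2) ≈ 2.8284*I)
(g(-5)*(-116))*Q = (-3*(-116))*(2*I*sqrt(2)) = 348*(2*I*sqrt(2)) = 696*I*sqrt(2)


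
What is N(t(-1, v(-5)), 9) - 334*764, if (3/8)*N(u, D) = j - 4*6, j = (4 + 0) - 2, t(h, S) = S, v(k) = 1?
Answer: -765704/3 ≈ -2.5523e+5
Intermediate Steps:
j = 2 (j = 4 - 2 = 2)
N(u, D) = -176/3 (N(u, D) = 8*(2 - 4*6)/3 = 8*(2 - 24)/3 = (8/3)*(-22) = -176/3)
N(t(-1, v(-5)), 9) - 334*764 = -176/3 - 334*764 = -176/3 - 255176 = -765704/3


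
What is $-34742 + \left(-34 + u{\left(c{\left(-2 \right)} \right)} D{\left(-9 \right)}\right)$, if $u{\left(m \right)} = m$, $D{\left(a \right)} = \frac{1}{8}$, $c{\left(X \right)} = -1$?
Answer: $- \frac{278209}{8} \approx -34776.0$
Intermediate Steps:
$D{\left(a \right)} = \frac{1}{8}$
$-34742 + \left(-34 + u{\left(c{\left(-2 \right)} \right)} D{\left(-9 \right)}\right) = -34742 - \frac{273}{8} = - \frac{278209}{8}$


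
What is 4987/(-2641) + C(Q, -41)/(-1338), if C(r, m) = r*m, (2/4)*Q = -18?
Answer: -1761787/588943 ≈ -2.9914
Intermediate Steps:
Q = -36 (Q = 2*(-18) = -36)
C(r, m) = m*r
4987/(-2641) + C(Q, -41)/(-1338) = 4987/(-2641) - 41*(-36)/(-1338) = 4987*(-1/2641) + 1476*(-1/1338) = -4987/2641 - 246/223 = -1761787/588943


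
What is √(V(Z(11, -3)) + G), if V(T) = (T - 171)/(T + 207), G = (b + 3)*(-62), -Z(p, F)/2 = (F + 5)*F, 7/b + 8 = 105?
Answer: I*√9586888009/7081 ≈ 13.828*I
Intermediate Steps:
b = 7/97 (b = 7/(-8 + 105) = 7/97 ≈ 0.072165)
Z(p, F) = -2*F*(5 + F) (Z(p, F) = -2*(F + 5)*F = -2*(5 + F)*F = -2*F*(5 + F))
G = -18476/97 (G = (7/97 + 3)*(-62) = (298/97)*(-62) = -18476/97 ≈ -190.47)
V(T) = (-171 + T)/(207 + T)
√(V(Z(11, -3)) + G) = √((-171 - 2*(-3)*(5 - 3))/(207 - 2*(-3)*(5 - 3)) - 18476/97) = √((-171 - 2*(-3)*2)/(207 - 2*(-3)*2) - 18476/97) = √((-171 + 12)/(207 + 12) - 18476/97) = √(-159/219 - 18476/97) = √((1/219)*(-159) - 18476/97) = √(-53/73 - 18476/97) = √(-1353889/7081) = I*√9586888009/7081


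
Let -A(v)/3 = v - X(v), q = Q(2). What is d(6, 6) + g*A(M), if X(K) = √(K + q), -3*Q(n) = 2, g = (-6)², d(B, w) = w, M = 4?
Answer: -426 + 36*√30 ≈ -228.82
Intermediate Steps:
g = 36
Q(n) = -⅔ (Q(n) = -⅓*2 = -⅔)
q = -⅔ ≈ -0.66667
X(K) = √(-⅔ + K) (X(K) = √(K - ⅔) = √(-⅔ + K))
A(v) = √(-6 + 9*v) - 3*v (A(v) = -3*(v - √(-6 + 9*v)/3) = √(-6 + 9*v) - 3*v)
d(6, 6) + g*A(M) = 6 + 36*(√(-6 + 9*4) - 3*4) = 6 + 36*(√(-6 + 36) - 12) = 6 + 36*(√30 - 12) = 6 + 36*(-12 + √30) = 6 + (-432 + 36*√30) = -426 + 36*√30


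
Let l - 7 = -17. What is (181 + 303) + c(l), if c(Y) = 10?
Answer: 494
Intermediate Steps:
l = -10 (l = 7 - 17 = -10)
(181 + 303) + c(l) = (181 + 303) + 10 = 484 + 10 = 494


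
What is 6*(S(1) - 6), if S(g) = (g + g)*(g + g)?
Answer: -12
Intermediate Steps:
S(g) = 4*g**2 (S(g) = (2*g)*(2*g) = 4*g**2)
6*(S(1) - 6) = 6*(4*1**2 - 6) = 6*(4*1 - 6) = 6*(4 - 6) = 6*(-2) = -12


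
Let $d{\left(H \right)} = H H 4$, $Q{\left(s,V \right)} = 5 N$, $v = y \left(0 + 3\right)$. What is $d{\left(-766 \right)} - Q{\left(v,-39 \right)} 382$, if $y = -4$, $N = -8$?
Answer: $2362304$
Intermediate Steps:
$v = -12$ ($v = - 4 \left(0 + 3\right) = \left(-4\right) 3 = -12$)
$Q{\left(s,V \right)} = -40$ ($Q{\left(s,V \right)} = 5 \left(-8\right) = -40$)
$d{\left(H \right)} = 4 H^{2}$ ($d{\left(H \right)} = H^{2} \cdot 4 = 4 H^{2}$)
$d{\left(-766 \right)} - Q{\left(v,-39 \right)} 382 = 4 \left(-766\right)^{2} - \left(-40\right) 382 = 4 \cdot 586756 - -15280 = 2347024 + 15280 = 2362304$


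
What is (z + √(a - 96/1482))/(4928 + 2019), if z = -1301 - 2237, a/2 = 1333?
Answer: -3538/6947 + √162646042/1715909 ≈ -0.50185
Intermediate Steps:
a = 2666 (a = 2*1333 = 2666)
z = -3538
(z + √(a - 96/1482))/(4928 + 2019) = (-3538 + √(2666 - 96/1482))/(4928 + 2019) = (-3538 + √(2666 - 96*1/1482))/6947 = (-3538 + √(2666 - 16/247))*(1/6947) = (-3538 + √(658486/247))*(1/6947) = (-3538 + √162646042/247)*(1/6947) = -3538/6947 + √162646042/1715909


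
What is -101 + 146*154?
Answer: 22383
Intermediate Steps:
-101 + 146*154 = -101 + 22484 = 22383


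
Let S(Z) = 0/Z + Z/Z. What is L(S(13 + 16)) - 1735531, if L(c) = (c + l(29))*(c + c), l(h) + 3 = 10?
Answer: -1735515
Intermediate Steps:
S(Z) = 1 (S(Z) = 0 + 1 = 1)
l(h) = 7 (l(h) = -3 + 10 = 7)
L(c) = 2*c*(7 + c) (L(c) = (c + 7)*(c + c) = (7 + c)*(2*c) = 2*c*(7 + c))
L(S(13 + 16)) - 1735531 = 2*1*(7 + 1) - 1735531 = 2*1*8 - 1735531 = 16 - 1735531 = -1735515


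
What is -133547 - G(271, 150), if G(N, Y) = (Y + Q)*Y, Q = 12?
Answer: -157847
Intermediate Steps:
G(N, Y) = Y*(12 + Y) (G(N, Y) = (Y + 12)*Y = (12 + Y)*Y = Y*(12 + Y))
-133547 - G(271, 150) = -133547 - 150*(12 + 150) = -133547 - 150*162 = -133547 - 1*24300 = -133547 - 24300 = -157847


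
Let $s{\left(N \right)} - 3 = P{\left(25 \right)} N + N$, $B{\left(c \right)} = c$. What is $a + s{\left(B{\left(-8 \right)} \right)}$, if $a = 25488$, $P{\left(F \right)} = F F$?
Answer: $20483$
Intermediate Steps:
$P{\left(F \right)} = F^{2}$
$s{\left(N \right)} = 3 + 626 N$ ($s{\left(N \right)} = 3 + \left(25^{2} N + N\right) = 3 + \left(625 N + N\right) = 3 + 626 N$)
$a + s{\left(B{\left(-8 \right)} \right)} = 25488 + \left(3 + 626 \left(-8\right)\right) = 25488 + \left(3 - 5008\right) = 25488 - 5005 = 20483$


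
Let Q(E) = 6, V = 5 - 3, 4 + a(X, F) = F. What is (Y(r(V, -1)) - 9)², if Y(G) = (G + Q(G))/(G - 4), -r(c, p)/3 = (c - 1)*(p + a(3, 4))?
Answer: 324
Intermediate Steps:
a(X, F) = -4 + F
V = 2
r(c, p) = -3*p*(-1 + c) (r(c, p) = -3*(c - 1)*(p + (-4 + 4)) = -3*(-1 + c)*(p + 0) = -3*(-1 + c)*p = -3*p*(-1 + c))
Y(G) = (6 + G)/(-4 + G) (Y(G) = (G + 6)/(G - 4) = (6 + G)/(-4 + G))
(Y(r(V, -1)) - 9)² = ((6 + 3*(-1)*(1 - 1*2))/(-4 + 3*(-1)*(1 - 1*2)) - 9)² = ((6 + 3*(-1)*(1 - 2))/(-4 + 3*(-1)*(1 - 2)) - 9)² = ((6 + 3*(-1)*(-1))/(-4 + 3*(-1)*(-1)) - 9)² = ((6 + 3)/(-4 + 3) - 9)² = (9/(-1) - 9)² = (-1*9 - 9)² = (-9 - 9)² = (-18)² = 324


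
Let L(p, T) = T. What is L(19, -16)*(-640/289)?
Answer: 10240/289 ≈ 35.432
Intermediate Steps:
L(19, -16)*(-640/289) = -(-10240)/289 = -16*(-640/289) = 10240/289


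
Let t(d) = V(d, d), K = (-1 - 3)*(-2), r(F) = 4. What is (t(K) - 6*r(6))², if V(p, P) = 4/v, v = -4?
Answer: 625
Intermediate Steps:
K = 8 (K = -4*(-2) = 8)
V(p, P) = -1 (V(p, P) = 4/(-4) = 4*(-¼) = -1)
t(d) = -1
(t(K) - 6*r(6))² = (-1 - 6*4)² = (-1 - 24)² = (-25)² = 625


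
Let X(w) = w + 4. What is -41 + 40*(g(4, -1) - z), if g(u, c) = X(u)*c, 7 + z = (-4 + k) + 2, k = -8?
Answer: 319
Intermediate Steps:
X(w) = 4 + w
z = -17 (z = -7 + ((-4 - 8) + 2) = -7 + (-12 + 2) = -7 - 10 = -17)
g(u, c) = c*(4 + u) (g(u, c) = (4 + u)*c = c*(4 + u))
-41 + 40*(g(4, -1) - z) = -41 + 40*(-(4 + 4) - 1*(-17)) = -41 + 40*(-1*8 + 17) = -41 + 40*(-8 + 17) = -41 + 40*9 = -41 + 360 = 319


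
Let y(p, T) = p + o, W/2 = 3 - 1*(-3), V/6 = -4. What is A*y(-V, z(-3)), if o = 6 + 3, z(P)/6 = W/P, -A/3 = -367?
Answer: 36333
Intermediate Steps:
V = -24 (V = 6*(-4) = -24)
W = 12 (W = 2*(3 - 1*(-3)) = 2*(3 + 3) = 2*6 = 12)
A = 1101 (A = -3*(-367) = 1101)
z(P) = 72/P (z(P) = 6*(12/P) = 72/P)
o = 9
y(p, T) = 9 + p (y(p, T) = p + 9 = 9 + p)
A*y(-V, z(-3)) = 1101*(9 - 1*(-24)) = 1101*(9 + 24) = 1101*33 = 36333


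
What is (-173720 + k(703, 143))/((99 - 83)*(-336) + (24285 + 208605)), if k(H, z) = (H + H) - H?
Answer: -173017/227514 ≈ -0.76047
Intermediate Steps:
k(H, z) = H (k(H, z) = 2*H - H = H)
(-173720 + k(703, 143))/((99 - 83)*(-336) + (24285 + 208605)) = (-173720 + 703)/((99 - 83)*(-336) + (24285 + 208605)) = -173017/(16*(-336) + 232890) = -173017/(-5376 + 232890) = -173017/227514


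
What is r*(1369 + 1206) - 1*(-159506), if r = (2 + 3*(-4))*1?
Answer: 133756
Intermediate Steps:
r = -10 (r = (2 - 12)*1 = -10*1 = -10)
r*(1369 + 1206) - 1*(-159506) = -10*(1369 + 1206) - 1*(-159506) = -10*2575 + 159506 = -25750 + 159506 = 133756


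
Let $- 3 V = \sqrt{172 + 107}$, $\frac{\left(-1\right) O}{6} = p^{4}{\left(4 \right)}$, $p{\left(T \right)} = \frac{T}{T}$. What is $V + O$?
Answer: $-6 - \sqrt{31} \approx -11.568$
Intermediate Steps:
$p{\left(T \right)} = 1$
$O = -6$ ($O = - 6 \cdot 1^{4} = \left(-6\right) 1 = -6$)
$V = - \sqrt{31}$ ($V = - \frac{\sqrt{172 + 107}}{3} = - \frac{\sqrt{279}}{3} = - \frac{3 \sqrt{31}}{3} = - \sqrt{31} \approx -5.5678$)
$V + O = - \sqrt{31} - 6 = -6 - \sqrt{31}$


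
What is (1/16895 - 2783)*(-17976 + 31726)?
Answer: -129301656000/3379 ≈ -3.8266e+7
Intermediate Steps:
(1/16895 - 2783)*(-17976 + 31726) = (1/16895 - 2783)*13750 = -47018784/16895*13750 = -129301656000/3379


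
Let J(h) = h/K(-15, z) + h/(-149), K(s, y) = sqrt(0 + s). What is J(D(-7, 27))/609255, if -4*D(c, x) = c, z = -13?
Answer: -7/363115980 - 7*I*sqrt(15)/36555300 ≈ -1.9278e-8 - 7.4164e-7*I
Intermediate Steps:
D(c, x) = -c/4
K(s, y) = sqrt(s)
J(h) = -h/149 - I*h*sqrt(15)/15 (J(h) = h/(sqrt(-15)) + h/(-149) = h/((I*sqrt(15))) + h*(-1/149) = h*(-I*sqrt(15)/15) - h/149 = -I*h*sqrt(15)/15 - h/149 = -h/149 - I*h*sqrt(15)/15)
J(D(-7, 27))/609255 = ((-1/4*(-7))*(-15 - 149*I*sqrt(15))/2235)/609255 = ((1/2235)*(7/4)*(-15 - 149*I*sqrt(15)))*(1/609255) = (-7/596 - 7*I*sqrt(15)/60)*(1/609255) = -7/363115980 - 7*I*sqrt(15)/36555300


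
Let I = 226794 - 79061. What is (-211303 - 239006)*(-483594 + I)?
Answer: 151241231049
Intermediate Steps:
I = 147733
(-211303 - 239006)*(-483594 + I) = (-211303 - 239006)*(-483594 + 147733) = -450309*(-335861) = 151241231049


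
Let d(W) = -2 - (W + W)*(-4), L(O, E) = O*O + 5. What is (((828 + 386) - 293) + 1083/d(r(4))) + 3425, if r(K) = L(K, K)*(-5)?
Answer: 3658249/842 ≈ 4344.7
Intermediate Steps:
L(O, E) = 5 + O**2 (L(O, E) = O**2 + 5 = 5 + O**2)
r(K) = -25 - 5*K**2 (r(K) = (5 + K**2)*(-5) = -25 - 5*K**2)
d(W) = -2 + 8*W (d(W) = -2 - 2*W*(-4) = -2 - (-8)*W = -2 + 8*W)
(((828 + 386) - 293) + 1083/d(r(4))) + 3425 = (((828 + 386) - 293) + 1083/(-2 + 8*(-25 - 5*4**2))) + 3425 = ((1214 - 293) + 1083/(-2 + 8*(-25 - 5*16))) + 3425 = (921 + 1083/(-2 + 8*(-25 - 80))) + 3425 = (921 + 1083/(-2 + 8*(-105))) + 3425 = (921 + 1083/(-2 - 840)) + 3425 = (921 + 1083/(-842)) + 3425 = (921 + 1083*(-1/842)) + 3425 = (921 - 1083/842) + 3425 = 774399/842 + 3425 = 3658249/842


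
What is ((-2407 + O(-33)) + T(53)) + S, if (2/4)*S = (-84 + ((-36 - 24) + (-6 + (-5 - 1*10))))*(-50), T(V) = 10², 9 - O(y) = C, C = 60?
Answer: 14142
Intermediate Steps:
O(y) = -51 (O(y) = 9 - 1*60 = 9 - 60 = -51)
T(V) = 100
S = 16500 (S = 2*((-84 + ((-36 - 24) + (-6 + (-5 - 1*10))))*(-50)) = 2*((-84 + (-60 + (-6 + (-5 - 10))))*(-50)) = 2*((-84 + (-60 + (-6 - 15)))*(-50)) = 2*((-84 + (-60 - 21))*(-50)) = 2*((-84 - 81)*(-50)) = 2*(-165*(-50)) = 2*8250 = 16500)
((-2407 + O(-33)) + T(53)) + S = ((-2407 - 51) + 100) + 16500 = (-2458 + 100) + 16500 = -2358 + 16500 = 14142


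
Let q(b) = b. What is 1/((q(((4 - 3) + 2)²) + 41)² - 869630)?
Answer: -1/867130 ≈ -1.1532e-6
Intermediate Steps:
1/((q(((4 - 3) + 2)²) + 41)² - 869630) = 1/((((4 - 3) + 2)² + 41)² - 869630) = 1/(((1 + 2)² + 41)² - 869630) = 1/((3² + 41)² - 869630) = 1/((9 + 41)² - 869630) = 1/(50² - 869630) = 1/(2500 - 869630) = 1/(-867130) = -1/867130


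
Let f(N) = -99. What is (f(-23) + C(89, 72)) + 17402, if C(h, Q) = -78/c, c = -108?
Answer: 311467/18 ≈ 17304.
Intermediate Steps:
C(h, Q) = 13/18 (C(h, Q) = -78/(-108) = -78*(-1/108) = 13/18)
(f(-23) + C(89, 72)) + 17402 = (-99 + 13/18) + 17402 = -1769/18 + 17402 = 311467/18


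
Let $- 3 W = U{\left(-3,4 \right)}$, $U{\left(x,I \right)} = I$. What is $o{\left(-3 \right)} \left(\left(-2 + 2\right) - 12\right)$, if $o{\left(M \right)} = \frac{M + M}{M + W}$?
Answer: $- \frac{216}{13} \approx -16.615$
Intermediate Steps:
$W = - \frac{4}{3}$ ($W = \left(- \frac{1}{3}\right) 4 = - \frac{4}{3} \approx -1.3333$)
$o{\left(M \right)} = \frac{2 M}{- \frac{4}{3} + M}$ ($o{\left(M \right)} = \frac{M + M}{M - \frac{4}{3}} = \frac{2 M}{- \frac{4}{3} + M}$)
$o{\left(-3 \right)} \left(\left(-2 + 2\right) - 12\right) = 6 \left(-3\right) \frac{1}{-4 + 3 \left(-3\right)} \left(\left(-2 + 2\right) - 12\right) = 6 \left(-3\right) \frac{1}{-4 - 9} \left(0 - 12\right) = 6 \left(-3\right) \frac{1}{-13} \left(-12\right) = 6 \left(-3\right) \left(- \frac{1}{13}\right) \left(-12\right) = \frac{18}{13} \left(-12\right) = - \frac{216}{13}$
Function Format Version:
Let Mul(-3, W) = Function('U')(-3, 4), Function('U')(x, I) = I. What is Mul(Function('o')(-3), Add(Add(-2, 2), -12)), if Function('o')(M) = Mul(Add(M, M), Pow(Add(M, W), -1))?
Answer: Rational(-216, 13) ≈ -16.615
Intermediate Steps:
W = Rational(-4, 3) (W = Mul(Rational(-1, 3), 4) = Rational(-4, 3) ≈ -1.3333)
Function('o')(M) = Mul(2, M, Pow(Add(Rational(-4, 3), M), -1)) (Function('o')(M) = Mul(Add(M, M), Pow(Add(M, Rational(-4, 3)), -1)) = Mul(Mul(2, M), Pow(Add(Rational(-4, 3), M), -1)) = Mul(2, M, Pow(Add(Rational(-4, 3), M), -1)))
Mul(Function('o')(-3), Add(Add(-2, 2), -12)) = Mul(Mul(6, -3, Pow(Add(-4, Mul(3, -3)), -1)), Add(Add(-2, 2), -12)) = Mul(Mul(6, -3, Pow(Add(-4, -9), -1)), Add(0, -12)) = Mul(Mul(6, -3, Pow(-13, -1)), -12) = Mul(Mul(6, -3, Rational(-1, 13)), -12) = Mul(Rational(18, 13), -12) = Rational(-216, 13)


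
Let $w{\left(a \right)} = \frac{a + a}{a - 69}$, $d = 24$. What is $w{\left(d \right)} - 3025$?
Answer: $- \frac{45391}{15} \approx -3026.1$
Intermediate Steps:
$w{\left(a \right)} = \frac{2 a}{-69 + a}$
$w{\left(d \right)} - 3025 = 2 \cdot 24 \frac{1}{-69 + 24} - 3025 = 2 \cdot 24 \frac{1}{-45} - 3025 = 2 \cdot 24 \left(- \frac{1}{45}\right) - 3025 = - \frac{16}{15} - 3025 = - \frac{45391}{15}$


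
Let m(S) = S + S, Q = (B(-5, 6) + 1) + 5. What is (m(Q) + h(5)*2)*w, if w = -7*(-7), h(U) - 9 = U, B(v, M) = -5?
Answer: 1470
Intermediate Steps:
h(U) = 9 + U
w = 49
Q = 1 (Q = (-5 + 1) + 5 = -4 + 5 = 1)
m(S) = 2*S
(m(Q) + h(5)*2)*w = (2*1 + (9 + 5)*2)*49 = (2 + 14*2)*49 = (2 + 28)*49 = 30*49 = 1470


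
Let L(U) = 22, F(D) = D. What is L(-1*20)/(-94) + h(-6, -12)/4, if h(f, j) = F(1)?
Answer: 3/188 ≈ 0.015957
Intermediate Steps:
h(f, j) = 1
L(-1*20)/(-94) + h(-6, -12)/4 = 22/(-94) + 1/4 = 22*(-1/94) + 1*(1/4) = -11/47 + 1/4 = 3/188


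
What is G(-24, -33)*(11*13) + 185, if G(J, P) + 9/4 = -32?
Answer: -18851/4 ≈ -4712.8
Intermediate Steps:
G(J, P) = -137/4 (G(J, P) = -9/4 - 32 = -137/4)
G(-24, -33)*(11*13) + 185 = -1507*13/4 + 185 = -137/4*143 + 185 = -19591/4 + 185 = -18851/4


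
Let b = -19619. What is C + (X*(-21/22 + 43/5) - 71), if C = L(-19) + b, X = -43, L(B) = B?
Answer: -2204153/110 ≈ -20038.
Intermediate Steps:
C = -19638 (C = -19 - 19619 = -19638)
C + (X*(-21/22 + 43/5) - 71) = -19638 + (-43*(-21/22 + 43/5) - 71) = -19638 + (-43*841/110 - 71) = -19638 + (-36163/110 - 71) = -19638 - 43973/110 = -2204153/110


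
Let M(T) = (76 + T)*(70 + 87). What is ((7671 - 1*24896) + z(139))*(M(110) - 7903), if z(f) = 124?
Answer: -364234199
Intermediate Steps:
M(T) = 11932 + 157*T (M(T) = (76 + T)*157 = 11932 + 157*T)
((7671 - 1*24896) + z(139))*(M(110) - 7903) = ((7671 - 1*24896) + 124)*((11932 + 157*110) - 7903) = ((7671 - 24896) + 124)*((11932 + 17270) - 7903) = (-17225 + 124)*(29202 - 7903) = -17101*21299 = -364234199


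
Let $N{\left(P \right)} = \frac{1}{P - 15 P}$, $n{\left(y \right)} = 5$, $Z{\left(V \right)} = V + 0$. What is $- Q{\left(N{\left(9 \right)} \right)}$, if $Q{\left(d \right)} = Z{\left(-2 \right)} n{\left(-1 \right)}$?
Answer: $10$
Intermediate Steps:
$Z{\left(V \right)} = V$
$N{\left(P \right)} = - \frac{1}{14 P}$ ($N{\left(P \right)} = \frac{1}{P - 15 P} = \frac{1}{\left(-14\right) P} = - \frac{1}{14 P}$)
$Q{\left(d \right)} = -10$ ($Q{\left(d \right)} = \left(-2\right) 5 = -10$)
$- Q{\left(N{\left(9 \right)} \right)} = \left(-1\right) \left(-10\right) = 10$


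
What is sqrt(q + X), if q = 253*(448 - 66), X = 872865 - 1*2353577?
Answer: I*sqrt(1384066) ≈ 1176.5*I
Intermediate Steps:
X = -1480712 (X = 872865 - 2353577 = -1480712)
q = 96646 (q = 253*382 = 96646)
sqrt(q + X) = sqrt(96646 - 1480712) = sqrt(-1384066) = I*sqrt(1384066)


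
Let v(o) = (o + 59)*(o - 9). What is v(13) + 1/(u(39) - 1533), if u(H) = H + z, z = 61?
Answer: 412703/1433 ≈ 288.00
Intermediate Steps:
u(H) = 61 + H (u(H) = H + 61 = 61 + H)
v(o) = (-9 + o)*(59 + o) (v(o) = (59 + o)*(-9 + o) = (-9 + o)*(59 + o))
v(13) + 1/(u(39) - 1533) = (-531 + 13**2 + 50*13) + 1/((61 + 39) - 1533) = (-531 + 169 + 650) + 1/(100 - 1533) = 288 + 1/(-1433) = 288 - 1/1433 = 412703/1433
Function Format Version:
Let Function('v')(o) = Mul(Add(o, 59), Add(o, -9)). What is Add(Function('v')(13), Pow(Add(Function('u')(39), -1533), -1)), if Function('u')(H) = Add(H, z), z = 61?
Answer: Rational(412703, 1433) ≈ 288.00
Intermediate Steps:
Function('u')(H) = Add(61, H) (Function('u')(H) = Add(H, 61) = Add(61, H))
Function('v')(o) = Mul(Add(-9, o), Add(59, o)) (Function('v')(o) = Mul(Add(59, o), Add(-9, o)) = Mul(Add(-9, o), Add(59, o)))
Add(Function('v')(13), Pow(Add(Function('u')(39), -1533), -1)) = Add(Add(-531, Pow(13, 2), Mul(50, 13)), Pow(Add(Add(61, 39), -1533), -1)) = Add(Add(-531, 169, 650), Pow(Add(100, -1533), -1)) = Add(288, Pow(-1433, -1)) = Add(288, Rational(-1, 1433)) = Rational(412703, 1433)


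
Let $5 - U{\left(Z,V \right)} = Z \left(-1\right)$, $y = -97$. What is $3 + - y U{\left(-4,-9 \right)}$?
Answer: $100$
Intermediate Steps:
$U{\left(Z,V \right)} = 5 + Z$ ($U{\left(Z,V \right)} = 5 - Z \left(-1\right) = 5 - - Z = 5 + Z$)
$3 + - y U{\left(-4,-9 \right)} = 3 + \left(-1\right) \left(-97\right) \left(5 - 4\right) = 3 + 97 \cdot 1 = 3 + 97 = 100$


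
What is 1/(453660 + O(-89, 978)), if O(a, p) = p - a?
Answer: 1/454727 ≈ 2.1991e-6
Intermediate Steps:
1/(453660 + O(-89, 978)) = 1/(453660 + (978 - 1*(-89))) = 1/(453660 + (978 + 89)) = 1/(453660 + 1067) = 1/454727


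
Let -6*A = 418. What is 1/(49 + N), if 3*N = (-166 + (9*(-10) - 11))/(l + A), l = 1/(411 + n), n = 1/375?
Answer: 32211209/1619500883 ≈ 0.019890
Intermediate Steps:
A = -209/3 (A = -1/6*418 = -209/3 ≈ -69.667)
n = 1/375 ≈ 0.0026667
l = 375/154126 (l = 1/(411 + 1/375) = 1/(154126/375) = 375/154126 ≈ 0.0024331)
N = 41151642/32211209 (N = ((-166 + (9*(-10) - 11))/(375/154126 - 209/3))/3 = ((-166 + (-90 - 11))/(-32211209/462378))/3 = ((-166 - 101)*(-462378/32211209))/3 = (-267*(-462378/32211209))/3 = (1/3)*(123454926/32211209) = 41151642/32211209 ≈ 1.2776)
1/(49 + N) = 1/(49 + 41151642/32211209) = 1/(1619500883/32211209) = 32211209/1619500883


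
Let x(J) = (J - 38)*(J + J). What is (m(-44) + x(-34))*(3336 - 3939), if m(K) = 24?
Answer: -2966760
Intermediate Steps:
x(J) = 2*J*(-38 + J) (x(J) = (-38 + J)*(2*J) = 2*J*(-38 + J))
(m(-44) + x(-34))*(3336 - 3939) = (24 + 2*(-34)*(-38 - 34))*(3336 - 3939) = (24 + 2*(-34)*(-72))*(-603) = (24 + 4896)*(-603) = 4920*(-603) = -2966760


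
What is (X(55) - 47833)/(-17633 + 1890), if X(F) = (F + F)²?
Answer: 35733/15743 ≈ 2.2698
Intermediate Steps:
X(F) = 4*F² (X(F) = (2*F)² = 4*F²)
(X(55) - 47833)/(-17633 + 1890) = (4*55² - 47833)/(-17633 + 1890) = (4*3025 - 47833)/(-15743) = (12100 - 47833)*(-1/15743) = -35733*(-1/15743) = 35733/15743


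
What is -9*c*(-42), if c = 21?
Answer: 7938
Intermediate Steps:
-9*c*(-42) = -9*21*(-42) = -189*(-42) = 7938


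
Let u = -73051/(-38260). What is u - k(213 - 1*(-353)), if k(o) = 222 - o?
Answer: 13234491/38260 ≈ 345.91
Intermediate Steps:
u = 73051/38260 (u = -73051*(-1/38260) = 73051/38260 ≈ 1.9093)
u - k(213 - 1*(-353)) = 73051/38260 - (222 - (213 - 1*(-353))) = 73051/38260 - (222 - (213 + 353)) = 73051/38260 - (222 - 1*566) = 73051/38260 - (222 - 566) = 73051/38260 - 1*(-344) = 73051/38260 + 344 = 13234491/38260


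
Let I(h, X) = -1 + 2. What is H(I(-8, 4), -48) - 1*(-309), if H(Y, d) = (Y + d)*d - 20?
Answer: 2545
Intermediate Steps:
I(h, X) = 1
H(Y, d) = -20 + d*(Y + d) (H(Y, d) = d*(Y + d) - 20 = -20 + d*(Y + d))
H(I(-8, 4), -48) - 1*(-309) = (-20 + (-48)² + 1*(-48)) - 1*(-309) = (-20 + 2304 - 48) + 309 = 2236 + 309 = 2545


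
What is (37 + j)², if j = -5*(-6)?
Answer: 4489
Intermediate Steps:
j = 30
(37 + j)² = (37 + 30)² = 67² = 4489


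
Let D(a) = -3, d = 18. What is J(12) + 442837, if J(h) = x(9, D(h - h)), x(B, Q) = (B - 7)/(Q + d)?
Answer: 6642557/15 ≈ 4.4284e+5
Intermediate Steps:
x(B, Q) = (-7 + B)/(18 + Q) (x(B, Q) = (B - 7)/(Q + 18) = (-7 + B)/(18 + Q))
J(h) = 2/15 (J(h) = (-7 + 9)/(18 - 3) = 2/15)
J(12) + 442837 = 2/15 + 442837 = 6642557/15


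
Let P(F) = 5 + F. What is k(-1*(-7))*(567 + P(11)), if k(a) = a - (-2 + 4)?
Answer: 2915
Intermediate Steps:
k(a) = -2 + a (k(a) = a - 1*2 = a - 2 = -2 + a)
k(-1*(-7))*(567 + P(11)) = (-2 - 1*(-7))*(567 + (5 + 11)) = (-2 + 7)*(567 + 16) = 5*583 = 2915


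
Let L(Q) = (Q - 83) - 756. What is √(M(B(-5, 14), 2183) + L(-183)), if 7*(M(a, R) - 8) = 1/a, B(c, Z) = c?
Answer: I*√1242185/35 ≈ 31.844*I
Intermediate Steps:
L(Q) = -839 + Q (L(Q) = (-83 + Q) - 756 = -839 + Q)
M(a, R) = 8 + 1/(7*a)
√(M(B(-5, 14), 2183) + L(-183)) = √((8 + (⅐)/(-5)) + (-839 - 183)) = √((8 + (⅐)*(-⅕)) - 1022) = √((8 - 1/35) - 1022) = √(279/35 - 1022) = √(-35491/35) = I*√1242185/35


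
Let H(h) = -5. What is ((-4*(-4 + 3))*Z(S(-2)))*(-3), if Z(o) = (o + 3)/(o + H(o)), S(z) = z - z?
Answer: 36/5 ≈ 7.2000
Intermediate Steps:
S(z) = 0
Z(o) = (3 + o)/(-5 + o) (Z(o) = (o + 3)/(o - 5) = (3 + o)/(-5 + o))
((-4*(-4 + 3))*Z(S(-2)))*(-3) = ((-4*(-4 + 3))*((3 + 0)/(-5 + 0)))*(-3) = ((-4*(-1))*(3/(-5)))*(-3) = (4*(-1/5*3))*(-3) = (4*(-3/5))*(-3) = -12/5*(-3) = 36/5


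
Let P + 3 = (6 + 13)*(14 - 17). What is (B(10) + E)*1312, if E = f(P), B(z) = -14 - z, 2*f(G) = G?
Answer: -70848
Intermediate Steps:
P = -60 (P = -3 + (6 + 13)*(14 - 17) = -3 + 19*(-3) = -3 - 57 = -60)
f(G) = G/2
E = -30 (E = (½)*(-60) = -30)
(B(10) + E)*1312 = ((-14 - 1*10) - 30)*1312 = ((-14 - 10) - 30)*1312 = (-24 - 30)*1312 = -54*1312 = -70848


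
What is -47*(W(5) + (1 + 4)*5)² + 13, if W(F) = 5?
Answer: -42287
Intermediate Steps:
-47*(W(5) + (1 + 4)*5)² + 13 = -47*(5 + (1 + 4)*5)² + 13 = -47*(5 + 5*5)² + 13 = -47*(5 + 25)² + 13 = -47*30² + 13 = -47*900 + 13 = -42300 + 13 = -42287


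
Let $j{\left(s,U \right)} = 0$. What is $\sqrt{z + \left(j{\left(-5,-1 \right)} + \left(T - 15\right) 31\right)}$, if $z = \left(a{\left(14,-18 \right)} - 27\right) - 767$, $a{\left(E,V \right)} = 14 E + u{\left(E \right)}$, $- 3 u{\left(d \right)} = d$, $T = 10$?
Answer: $\frac{i \sqrt{6819}}{3} \approx 27.526 i$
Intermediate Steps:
$u{\left(d \right)} = - \frac{d}{3}$
$a{\left(E,V \right)} = \frac{41 E}{3}$ ($a{\left(E,V \right)} = 14 E - \frac{E}{3} = \frac{41 E}{3}$)
$z = - \frac{1808}{3}$ ($z = \left(\frac{41}{3} \cdot 14 - 27\right) - 767 = \left(\frac{574}{3} - 27\right) - 767 = \frac{493}{3} - 767 = - \frac{1808}{3} \approx -602.67$)
$\sqrt{z + \left(j{\left(-5,-1 \right)} + \left(T - 15\right) 31\right)} = \sqrt{- \frac{1808}{3} + \left(0 + \left(10 - 15\right) 31\right)} = \sqrt{- \frac{1808}{3} + \left(0 - 155\right)} = \sqrt{- \frac{1808}{3} - 155} = \sqrt{- \frac{2273}{3}} = \frac{i \sqrt{6819}}{3}$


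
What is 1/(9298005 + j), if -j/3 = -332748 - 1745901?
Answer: 1/15533952 ≈ 6.4375e-8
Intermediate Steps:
j = 6235947 (j = -3*(-332748 - 1745901) = -3*(-2078649) = 6235947)
1/(9298005 + j) = 1/(9298005 + 6235947) = 1/15533952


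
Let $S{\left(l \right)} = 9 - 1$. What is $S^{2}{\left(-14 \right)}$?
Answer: $64$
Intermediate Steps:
$S{\left(l \right)} = 8$ ($S{\left(l \right)} = 9 - 1 = 8$)
$S^{2}{\left(-14 \right)} = 8^{2} = 64$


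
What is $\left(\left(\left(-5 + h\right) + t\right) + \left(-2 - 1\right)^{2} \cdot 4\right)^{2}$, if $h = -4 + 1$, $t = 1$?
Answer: $841$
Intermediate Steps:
$h = -3$
$\left(\left(\left(-5 + h\right) + t\right) + \left(-2 - 1\right)^{2} \cdot 4\right)^{2} = \left(\left(\left(-5 - 3\right) + 1\right) + \left(-2 - 1\right)^{2} \cdot 4\right)^{2} = \left(\left(-8 + 1\right) + \left(-3\right)^{2} \cdot 4\right)^{2} = \left(-7 + 9 \cdot 4\right)^{2} = \left(-7 + 36\right)^{2} = 29^{2} = 841$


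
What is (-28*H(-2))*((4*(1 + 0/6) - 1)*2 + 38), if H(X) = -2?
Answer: 2464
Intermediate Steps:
(-28*H(-2))*((4*(1 + 0/6) - 1)*2 + 38) = (-28*(-2))*((4*(1 + 0/6) - 1)*2 + 38) = 56*((4*(1 + 0*(⅙)) - 1)*2 + 38) = 56*((4*(1 + 0) - 1)*2 + 38) = 56*((4*1 - 1)*2 + 38) = 56*((4 - 1)*2 + 38) = 56*(3*2 + 38) = 56*(6 + 38) = 56*44 = 2464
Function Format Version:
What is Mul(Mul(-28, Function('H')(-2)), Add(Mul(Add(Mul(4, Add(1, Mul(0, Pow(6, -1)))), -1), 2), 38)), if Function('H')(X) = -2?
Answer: 2464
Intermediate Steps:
Mul(Mul(-28, Function('H')(-2)), Add(Mul(Add(Mul(4, Add(1, Mul(0, Pow(6, -1)))), -1), 2), 38)) = Mul(Mul(-28, -2), Add(Mul(Add(Mul(4, Add(1, Mul(0, Pow(6, -1)))), -1), 2), 38)) = Mul(56, Add(Mul(Add(Mul(4, Add(1, Mul(0, Rational(1, 6)))), -1), 2), 38)) = Mul(56, Add(Mul(Add(Mul(4, Add(1, 0)), -1), 2), 38)) = Mul(56, Add(Mul(Add(Mul(4, 1), -1), 2), 38)) = Mul(56, Add(Mul(Add(4, -1), 2), 38)) = Mul(56, Add(Mul(3, 2), 38)) = Mul(56, Add(6, 38)) = Mul(56, 44) = 2464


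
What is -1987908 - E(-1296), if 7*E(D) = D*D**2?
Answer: 2162866980/7 ≈ 3.0898e+8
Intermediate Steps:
E(D) = D**3/7 (E(D) = (D*D**2)/7 = D**3/7)
-1987908 - E(-1296) = -1987908 - (-1296)**3/7 = -1987908 - (-2176782336)/7 = -1987908 - 1*(-2176782336/7) = -1987908 + 2176782336/7 = 2162866980/7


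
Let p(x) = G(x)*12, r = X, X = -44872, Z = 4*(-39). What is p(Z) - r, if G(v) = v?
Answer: 43000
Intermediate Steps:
Z = -156
r = -44872
p(x) = 12*x (p(x) = x*12 = 12*x)
p(Z) - r = 12*(-156) - 1*(-44872) = -1872 + 44872 = 43000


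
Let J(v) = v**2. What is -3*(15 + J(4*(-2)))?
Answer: -237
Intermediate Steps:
-3*(15 + J(4*(-2))) = -3*(15 + (4*(-2))**2) = -3*(15 + (-8)**2) = -3*(15 + 64) = -3*79 = -237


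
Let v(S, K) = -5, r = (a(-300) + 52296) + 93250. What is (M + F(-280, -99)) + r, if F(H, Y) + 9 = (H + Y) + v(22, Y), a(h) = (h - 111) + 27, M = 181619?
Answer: 326388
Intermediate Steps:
a(h) = -84 + h (a(h) = (-111 + h) + 27 = -84 + h)
r = 145162 (r = ((-84 - 300) + 52296) + 93250 = (-384 + 52296) + 93250 = 51912 + 93250 = 145162)
F(H, Y) = -14 + H + Y (F(H, Y) = -9 + ((H + Y) - 5) = -9 + (-5 + H + Y) = -14 + H + Y)
(M + F(-280, -99)) + r = (181619 + (-14 - 280 - 99)) + 145162 = (181619 - 393) + 145162 = 181226 + 145162 = 326388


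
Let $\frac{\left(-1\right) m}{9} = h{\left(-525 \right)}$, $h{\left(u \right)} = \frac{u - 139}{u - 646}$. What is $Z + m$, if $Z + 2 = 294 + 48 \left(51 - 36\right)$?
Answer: $\frac{1179076}{1171} \approx 1006.9$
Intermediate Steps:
$h{\left(u \right)} = \frac{-139 + u}{-646 + u}$
$Z = 1012$ ($Z = -2 + \left(294 + 48 \left(51 - 36\right)\right) = -2 + \left(294 + 48 \cdot 15\right) = -2 + \left(294 + 720\right) = -2 + 1014 = 1012$)
$m = - \frac{5976}{1171}$ ($m = - 9 \frac{-139 - 525}{-646 - 525} = - 9 \frac{1}{-1171} \left(-664\right) = - 9 \left(\left(- \frac{1}{1171}\right) \left(-664\right)\right) = \left(-9\right) \frac{664}{1171} = - \frac{5976}{1171} \approx -5.1033$)
$Z + m = 1012 - \frac{5976}{1171} = \frac{1179076}{1171}$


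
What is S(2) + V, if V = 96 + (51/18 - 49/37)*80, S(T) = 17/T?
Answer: 49999/222 ≈ 225.22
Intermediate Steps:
V = 24056/111 (V = 96 + (51*(1/18) - 49*1/37)*80 = 96 + (17/6 - 49/37)*80 = 96 + (335/222)*80 = 96 + 13400/111 = 24056/111 ≈ 216.72)
S(2) + V = 17/2 + 24056/111 = 49999/222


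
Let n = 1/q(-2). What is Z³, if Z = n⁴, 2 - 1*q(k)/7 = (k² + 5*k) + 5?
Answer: 1/7355827511386641 ≈ 1.3595e-16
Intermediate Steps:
q(k) = -21 - 35*k - 7*k² (q(k) = 14 - 7*((k² + 5*k) + 5) = 14 - 7*(5 + k² + 5*k) = 14 + (-35 - 35*k - 7*k²) = -21 - 35*k - 7*k²)
n = 1/21 (n = 1/(-21 - 35*(-2) - 7*(-2)²) = 1/(-21 + 70 - 7*4) = 1/(-21 + 70 - 28) = 1/21 ≈ 0.047619)
Z = 1/194481 (Z = (1/21)⁴ = 1/194481 ≈ 5.1419e-6)
Z³ = (1/194481)³ = 1/7355827511386641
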